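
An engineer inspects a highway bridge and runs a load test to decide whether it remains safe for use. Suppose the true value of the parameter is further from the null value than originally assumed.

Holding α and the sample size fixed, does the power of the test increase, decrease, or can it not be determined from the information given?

A bigger departure from H₀ is easier for the test to detect, so it fails to reject less often.
Since power = 1 − β and β decreases, power increases.

It increases.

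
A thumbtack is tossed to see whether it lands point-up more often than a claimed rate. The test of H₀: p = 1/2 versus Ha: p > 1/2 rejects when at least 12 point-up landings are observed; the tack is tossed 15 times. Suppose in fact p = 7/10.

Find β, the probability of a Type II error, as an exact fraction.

87891509014119/125000000000000

A Type II error is failing to reject when Ha holds: with p = 7/10, β = P(Y ≤ 11).
Equivalently, β = 1 − P(Y ≥ 12) = 87891509014119/125000000000000.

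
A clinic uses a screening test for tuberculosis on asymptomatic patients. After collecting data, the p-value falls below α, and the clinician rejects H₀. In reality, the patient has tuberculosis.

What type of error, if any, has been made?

The conventional null hypothesis here is that the patient does not have tuberculosis.
The test rejected a false H₀ — the decision matches the true state.

No error — this is a correct decision.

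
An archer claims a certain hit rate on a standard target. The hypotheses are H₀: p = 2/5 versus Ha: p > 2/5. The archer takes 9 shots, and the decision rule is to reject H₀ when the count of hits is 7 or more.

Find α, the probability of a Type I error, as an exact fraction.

48896/1953125

Under H₀, Y ~ Binomial(9, 2/5), and α = P(Y ≥ 7).
Adding the binomial terms for j = 7 through 9 with p = 2/5 yields 48896/1953125.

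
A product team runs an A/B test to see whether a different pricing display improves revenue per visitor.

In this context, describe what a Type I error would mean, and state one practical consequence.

A Type I error would mean concluding that the new design increases revenue per visitor when in fact the new design has no effect on revenue per visitor. Consequence: engineering effort is spent shipping a change that doesn't actually help.

With the conventional null hypothesis that the new design has no effect on revenue per visitor:
A Type I error is rejecting H₀ when H₀ is true.
Here that means shipping the new feature to all users when actually the new design has no effect on revenue per visitor.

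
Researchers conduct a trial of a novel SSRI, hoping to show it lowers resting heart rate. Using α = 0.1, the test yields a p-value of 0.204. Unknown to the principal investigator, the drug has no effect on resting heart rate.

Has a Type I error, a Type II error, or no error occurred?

Neither — the decision is correct.

The conventional null hypothesis is that the drug has no effect on resting heart rate.
Since p = 0.204 ≥ α = 0.1, H₀ is not rejected.
H₀ is true (actually the drug has no effect on resting heart rate).
The decision matches the true state — no error.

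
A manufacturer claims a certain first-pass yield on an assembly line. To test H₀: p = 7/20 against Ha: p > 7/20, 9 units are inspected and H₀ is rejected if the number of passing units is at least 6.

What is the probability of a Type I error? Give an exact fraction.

6859289647/128000000000

α = P(reject H₀ | H₀ true) = P(X ≥ 6 | p = 7/20), with X ~ Binomial(9, 7/20).
Summing C(9,j)(7/20)^j(13/20)^{9−j} for j = 6,…,9 gives 6859289647/128000000000.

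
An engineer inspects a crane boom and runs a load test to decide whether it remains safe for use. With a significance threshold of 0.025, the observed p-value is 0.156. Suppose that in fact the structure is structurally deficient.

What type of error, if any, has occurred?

The conventional null hypothesis is that the structure meets the required load capacity (safe).
Since p = 0.156 ≥ α = 0.025, H₀ is not rejected.
H₀ is false (actually the structure is structurally deficient).
Failing to reject a false H₀ is a Type II error.

Type II error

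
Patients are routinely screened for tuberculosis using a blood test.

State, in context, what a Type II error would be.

A Type II error would mean concluding that the patient does not have tuberculosis (or at least failing to establish that the patient has tuberculosis) when in fact the patient has tuberculosis.

With the conventional null hypothesis that the patient does not have tuberculosis:
A Type II error is failing to reject H₀ when H₀ is false.
Here that means clearing the patient as negative when actually the patient has tuberculosis.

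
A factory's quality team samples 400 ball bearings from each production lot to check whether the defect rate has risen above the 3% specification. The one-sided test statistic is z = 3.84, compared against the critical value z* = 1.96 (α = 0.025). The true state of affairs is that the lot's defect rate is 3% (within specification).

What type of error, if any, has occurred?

The conventional null hypothesis is that the lot's defect rate is 3% (within specification).
Since z = 3.84 > z* = 1.96, H₀ is rejected.
H₀ is true (actually the lot's defect rate is 3% (within specification)).
Rejecting a true H₀ is a Type I error.

Type I error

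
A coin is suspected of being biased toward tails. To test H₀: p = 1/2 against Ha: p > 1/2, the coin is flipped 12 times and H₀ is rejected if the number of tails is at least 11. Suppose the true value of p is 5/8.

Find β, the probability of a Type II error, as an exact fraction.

66717523611/68719476736

Under the alternative p = 5/8, S ~ Binomial(12, 5/8); β is the probability the test does not reject, P(S < 11).
Equivalently, β = 1 − P(S ≥ 11) = 66717523611/68719476736.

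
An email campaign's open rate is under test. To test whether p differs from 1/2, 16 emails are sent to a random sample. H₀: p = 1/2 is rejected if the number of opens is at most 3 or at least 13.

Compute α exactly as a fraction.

α = P(K ≤ 3 or K ≥ 13 | p = 1/2), K ~ Binomial(16, 1/2).
The two tails are symmetric, so α = 2·(1 + 16 + 120 + 560)/2^16 = 1394/65536 = 697/32768.

697/32768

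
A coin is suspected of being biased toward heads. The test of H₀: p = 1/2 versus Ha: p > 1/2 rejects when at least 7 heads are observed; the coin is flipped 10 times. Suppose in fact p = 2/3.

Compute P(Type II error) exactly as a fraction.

A Type II error is failing to reject when Ha holds: with p = 2/3, β = P(S ≤ 6).
Equivalently, β = 1 − P(S ≥ 7) = 8675/19683.

8675/19683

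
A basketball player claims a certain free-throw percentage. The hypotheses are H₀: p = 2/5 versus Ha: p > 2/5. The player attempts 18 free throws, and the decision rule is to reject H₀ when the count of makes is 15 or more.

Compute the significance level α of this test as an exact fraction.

163905536/762939453125

α = P(reject H₀ | H₀ true) = P(X ≥ 15 | p = 2/5), with X ~ Binomial(18, 2/5).
Summing C(18,j)(2/5)^j(3/5)^{18−j} for j = 15,…,18 gives 163905536/762939453125.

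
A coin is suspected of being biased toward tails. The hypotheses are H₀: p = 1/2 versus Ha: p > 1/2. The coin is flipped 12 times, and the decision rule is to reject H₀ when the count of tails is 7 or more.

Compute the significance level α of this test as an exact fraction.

793/2048

Under H₀, S ~ Binomial(12, 1/2), and α = P(S ≥ 7).
That's C(12,7) + C(12,8) + C(12,9) + C(12,10) + C(12,11) + C(12,12) over 2^12, i.e. (792 + 495 + 220 + 66 + 12 + 1)/4096 = 1586/4096 = 793/2048.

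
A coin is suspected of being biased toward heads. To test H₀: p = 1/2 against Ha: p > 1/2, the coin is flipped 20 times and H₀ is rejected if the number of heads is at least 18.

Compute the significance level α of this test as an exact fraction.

Under H₀, K ~ Binomial(20, 1/2), and α = P(K ≥ 18).
P(K ≥ 18) = [C(20,18) + C(20,19) + C(20,20)] / 2^20 = (190 + 20 + 1) / 1048576 = 211/1048576.

211/1048576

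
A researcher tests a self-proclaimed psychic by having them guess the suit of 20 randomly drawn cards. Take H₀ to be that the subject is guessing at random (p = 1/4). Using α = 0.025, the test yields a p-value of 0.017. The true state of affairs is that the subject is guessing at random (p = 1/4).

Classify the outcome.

Since p = 0.017 < α = 0.025, H₀ is rejected.
H₀ is true (actually the subject is guessing at random (p = 1/4)).
Rejecting a true H₀ is a Type I error.

Type I error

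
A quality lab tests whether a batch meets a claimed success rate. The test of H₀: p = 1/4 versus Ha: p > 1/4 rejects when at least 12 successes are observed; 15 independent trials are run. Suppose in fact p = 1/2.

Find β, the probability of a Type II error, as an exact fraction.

503/512

A Type II error is failing to reject when Ha holds: with p = 1/2, β = P(K ≤ 11).
Summing C(15,j)·(1/2)^j·(1/2)^{15-j} for j = 0..11 gives 503/512.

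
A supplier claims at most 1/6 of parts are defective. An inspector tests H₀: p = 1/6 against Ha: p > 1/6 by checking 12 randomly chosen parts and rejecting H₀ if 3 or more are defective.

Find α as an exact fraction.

702172961/2176782336

Under H₀, K ~ Binomial(12, 1/6); the Type I error rate is P(K ≥ 3).
Via the complement, α = 1 − Σ_{j=0}^{2} C(12,j)(1/6)^j(5/6)^{12-j} = 702172961/2176782336.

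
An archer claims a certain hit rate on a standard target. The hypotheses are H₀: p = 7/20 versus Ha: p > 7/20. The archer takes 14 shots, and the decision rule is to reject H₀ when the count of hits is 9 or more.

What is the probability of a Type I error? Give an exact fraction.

α = P(reject H₀ | H₀ true) = P(X ≥ 9 | p = 7/20), with X ~ Binomial(14, 7/20).
P(X ≥ 9) = Σ_{j=9}^{14} C(14,j)·(7/20)^j·(13/20)^{14-j} = 39884294187407537/1638400000000000000.

39884294187407537/1638400000000000000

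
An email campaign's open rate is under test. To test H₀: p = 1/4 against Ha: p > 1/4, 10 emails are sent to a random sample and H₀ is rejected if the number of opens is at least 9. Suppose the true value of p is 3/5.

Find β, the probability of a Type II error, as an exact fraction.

9312916/9765625

β = P(fail to reject H₀ | Ha true) = P(S ≤ 8 | p = 3/5), S ~ Binomial(10, 3/5).
Equivalently, β = 1 − P(S ≥ 9) = 9312916/9765625.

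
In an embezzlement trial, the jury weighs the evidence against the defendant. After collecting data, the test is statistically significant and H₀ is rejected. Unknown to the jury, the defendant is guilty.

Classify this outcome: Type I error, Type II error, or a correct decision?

The conventional null hypothesis here is that the defendant is innocent.
The test rejected a false H₀ — the decision matches the true state.

Neither — the decision is correct.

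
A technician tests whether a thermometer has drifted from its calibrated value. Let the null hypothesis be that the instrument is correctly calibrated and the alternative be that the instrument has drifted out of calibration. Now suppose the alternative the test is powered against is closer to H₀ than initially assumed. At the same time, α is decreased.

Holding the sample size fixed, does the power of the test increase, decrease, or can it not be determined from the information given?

A smaller true effect puts the Ha sampling distribution closer to H₀, so more of it falls in the non-rejection region. A smaller α moves the rejection region further into the tail. With the alternative true, more outcomes now fall outside the rejection region, so failing to reject becomes more likely. Both changes push β in the same direction.
Since power = 1 − β and β increases, power decreases.

It decreases.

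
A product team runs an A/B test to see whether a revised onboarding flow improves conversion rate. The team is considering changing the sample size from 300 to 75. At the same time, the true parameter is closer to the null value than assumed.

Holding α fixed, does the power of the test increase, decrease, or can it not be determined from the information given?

A smaller sample increases the standard error, so the sampling distributions under H₀ and Ha overlap more. When the true parameter is near the null value, the test has a harder time distinguishing Ha from H₀. Both changes push β in the same direction.
Since power = 1 − β and β increases, power decreases.

It decreases.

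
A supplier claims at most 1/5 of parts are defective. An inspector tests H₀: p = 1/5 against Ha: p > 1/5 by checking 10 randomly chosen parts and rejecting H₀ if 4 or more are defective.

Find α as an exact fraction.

1180409/9765625

The significance level is the probability, assuming p = 1/5, of seeing 4 or more defectives in 10 draws.
Via the complement, α = 1 − Σ_{j=0}^{3} C(10,j)(1/5)^j(4/5)^{10-j} = 1180409/9765625.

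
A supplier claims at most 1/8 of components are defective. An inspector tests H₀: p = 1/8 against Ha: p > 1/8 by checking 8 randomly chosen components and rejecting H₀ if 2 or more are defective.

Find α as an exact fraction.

α = P(reject H₀ | H₀ true) = P(S ≥ 2 | p = 1/8), S ~ Binomial(8, 1/8).
Via the complement, α = 1 − Σ_{j=0}^{1} C(8,j)(1/8)^j(7/8)^{8-j} = 4424071/16777216.

4424071/16777216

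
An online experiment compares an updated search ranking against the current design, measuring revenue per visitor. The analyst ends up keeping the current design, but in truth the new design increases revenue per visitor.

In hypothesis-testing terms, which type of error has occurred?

Type II error

The null hypothesis here is that the new design has no effect on revenue per visitor.
'Keeping the current design' corresponds to failing to reject H₀.
H₀ was not rejected but H₀ is false — a Type II error (false negative).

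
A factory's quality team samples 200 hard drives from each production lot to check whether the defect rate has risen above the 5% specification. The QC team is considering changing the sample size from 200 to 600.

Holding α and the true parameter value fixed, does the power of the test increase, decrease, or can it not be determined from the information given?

It increases.

A larger sample reduces the standard error, pulling the sampling distribution under Ha further from the non-rejection region.
Since power = 1 − β and β decreases, power increases.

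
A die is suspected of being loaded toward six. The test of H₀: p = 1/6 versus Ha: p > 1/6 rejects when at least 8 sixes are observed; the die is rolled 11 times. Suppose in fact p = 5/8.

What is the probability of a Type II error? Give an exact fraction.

A Type II error is failing to reject when Ha holds: with p = 5/8, β = P(S ≤ 7).
Adding the binomial probabilities P(S=0)+…+P(S=7) at p = 5/8 gives 688976199/1073741824.

688976199/1073741824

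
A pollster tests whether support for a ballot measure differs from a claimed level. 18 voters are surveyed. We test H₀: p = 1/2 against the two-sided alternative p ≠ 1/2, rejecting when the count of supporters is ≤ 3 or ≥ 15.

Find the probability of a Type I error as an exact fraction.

Under H₀, S ~ Binomial(18, 1/2); α is the probability of landing in either tail, P(S ≤ 3) + P(S ≥ 15).
The two tails are symmetric, so α = 2·(1 + 18 + 153 + 816)/2^18 = 1976/262144 = 247/32768.

247/32768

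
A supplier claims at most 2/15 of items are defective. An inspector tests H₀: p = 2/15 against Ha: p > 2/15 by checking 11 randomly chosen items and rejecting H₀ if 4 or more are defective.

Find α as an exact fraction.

27663615392/576650390625

Under H₀, Y ~ Binomial(11, 2/15); the Type I error rate is P(Y ≥ 4).
Computing the lower-tail complement: 1 − 548986775233/576650390625 = 27663615392/576650390625.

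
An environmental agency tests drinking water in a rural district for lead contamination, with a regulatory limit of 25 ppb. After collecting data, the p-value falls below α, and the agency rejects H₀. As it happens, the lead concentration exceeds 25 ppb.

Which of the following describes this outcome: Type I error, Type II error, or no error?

No error — this is a correct decision.

The conventional null hypothesis here is that the lead concentration is at or below 25 ppb (safe).
The test rejected a false H₀ — the decision matches the true state.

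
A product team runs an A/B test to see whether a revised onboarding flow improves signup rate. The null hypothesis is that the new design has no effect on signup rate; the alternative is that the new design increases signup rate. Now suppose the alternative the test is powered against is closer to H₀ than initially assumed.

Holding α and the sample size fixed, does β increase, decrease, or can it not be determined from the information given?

It increases.

A smaller true effect puts the Ha sampling distribution closer to H₀, so more of it falls in the non-rejection region.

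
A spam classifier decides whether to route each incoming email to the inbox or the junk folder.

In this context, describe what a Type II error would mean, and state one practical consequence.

With the conventional null hypothesis that the message is legitimate (not spam):
A Type II error is failing to reject H₀ when H₀ is false.
Here that means delivering the message to the inbox when actually the message is spam.

A Type II error would mean concluding that the message is legitimate (not spam) (or at least failing to establish that the message is spam) when in fact the message is spam. Consequence: spam reaches the user's inbox.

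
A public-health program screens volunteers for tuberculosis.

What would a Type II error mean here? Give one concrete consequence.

A Type II error would mean concluding that the patient does not have tuberculosis (or at least failing to establish that the patient has tuberculosis) when in fact the patient has tuberculosis. Consequence: a patient with tuberculosis is told they are healthy and receives no treatment.

With the conventional null hypothesis that the patient does not have tuberculosis:
A Type II error is failing to reject H₀ when H₀ is false.
Here that means clearing the patient as negative when actually the patient has tuberculosis.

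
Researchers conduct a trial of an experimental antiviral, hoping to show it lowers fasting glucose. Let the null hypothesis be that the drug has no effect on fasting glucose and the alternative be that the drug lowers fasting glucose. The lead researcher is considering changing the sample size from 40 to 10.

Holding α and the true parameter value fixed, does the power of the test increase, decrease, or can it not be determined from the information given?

With less data the test statistic is noisier; under Ha, more outcomes land inside the acceptance region.
Since power = 1 − β and β increases, power decreases.

It decreases.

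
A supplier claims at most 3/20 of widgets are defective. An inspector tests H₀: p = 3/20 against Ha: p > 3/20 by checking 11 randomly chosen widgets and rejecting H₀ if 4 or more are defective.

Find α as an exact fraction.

α = P(reject H₀ | H₀ true) = P(S ≥ 4 | p = 3/20), S ~ Binomial(11, 3/20).
Via the complement, α = 1 − Σ_{j=0}^{3} C(11,j)(3/20)^j(17/20)^{11-j} = 355557667797/5120000000000.

355557667797/5120000000000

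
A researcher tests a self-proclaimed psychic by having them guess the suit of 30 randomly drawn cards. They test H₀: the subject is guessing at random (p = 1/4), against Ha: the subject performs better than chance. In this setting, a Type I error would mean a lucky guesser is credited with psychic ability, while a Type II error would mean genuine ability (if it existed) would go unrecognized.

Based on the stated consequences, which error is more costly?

Type I error

The Type I consequence (a lucky guesser is credited with psychic ability) is more severe than the Type II consequence (genuine ability (if it existed) would go unrecognized).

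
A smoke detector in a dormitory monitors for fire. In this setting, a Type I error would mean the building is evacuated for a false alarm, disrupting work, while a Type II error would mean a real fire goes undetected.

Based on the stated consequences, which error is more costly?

Type II error

The Type II consequence (a real fire goes undetected) is more severe than the Type I consequence (the building is evacuated for a false alarm, disrupting work).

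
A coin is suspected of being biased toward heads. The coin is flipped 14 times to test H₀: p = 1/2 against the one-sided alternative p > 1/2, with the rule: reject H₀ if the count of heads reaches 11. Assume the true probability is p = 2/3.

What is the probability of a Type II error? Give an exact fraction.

3533689/4782969

A Type II error is failing to reject when Ha holds: with p = 2/3, β = P(Y ≤ 10).
Summing C(14,j)·(2/3)^j·(1/3)^{14-j} for j = 0..10 gives 3533689/4782969.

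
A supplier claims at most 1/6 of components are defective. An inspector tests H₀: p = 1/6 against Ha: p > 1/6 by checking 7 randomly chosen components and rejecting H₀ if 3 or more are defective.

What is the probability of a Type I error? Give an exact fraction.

The significance level is the probability, assuming p = 1/6, of seeing 3 or more defectives in 7 draws.
α = 1 − P(S ≤ 2) = 1 − 3125/3456 = 331/3456.

331/3456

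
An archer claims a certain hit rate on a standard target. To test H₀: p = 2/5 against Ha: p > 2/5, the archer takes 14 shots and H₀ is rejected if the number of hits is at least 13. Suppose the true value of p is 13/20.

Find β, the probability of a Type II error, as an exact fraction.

1604780863168259917/1638400000000000000

A Type II error is failing to reject when Ha holds: with p = 13/20, β = P(X ≤ 12).
Summing C(14,j)·(13/20)^j·(7/20)^{14-j} for j = 0..12 gives 1604780863168259917/1638400000000000000.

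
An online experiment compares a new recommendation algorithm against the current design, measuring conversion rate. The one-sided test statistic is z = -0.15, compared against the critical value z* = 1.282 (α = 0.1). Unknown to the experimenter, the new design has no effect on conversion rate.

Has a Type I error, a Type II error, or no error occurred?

No error (correct decision).

The conventional null hypothesis is that the new design has no effect on conversion rate.
Since z = -0.15 ≤ z* = 1.282, H₀ is not rejected.
H₀ is true (actually the new design has no effect on conversion rate).
The decision matches the true state — no error.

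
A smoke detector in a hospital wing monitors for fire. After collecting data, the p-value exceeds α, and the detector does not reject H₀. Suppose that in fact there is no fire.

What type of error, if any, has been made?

The conventional null hypothesis here is that there is no fire.
The test retained a true H₀ — the decision matches the true state.

No error — this is a correct decision.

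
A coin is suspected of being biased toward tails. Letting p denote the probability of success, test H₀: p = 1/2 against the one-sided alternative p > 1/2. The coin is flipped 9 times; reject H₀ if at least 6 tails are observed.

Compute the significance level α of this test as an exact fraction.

Under H₀, K ~ Binomial(9, 1/2), and α = P(K ≥ 6).
Summing the upper tail: (84 + 36 + 9 + 1) / 2^9 = 130/512 = 65/256.

65/256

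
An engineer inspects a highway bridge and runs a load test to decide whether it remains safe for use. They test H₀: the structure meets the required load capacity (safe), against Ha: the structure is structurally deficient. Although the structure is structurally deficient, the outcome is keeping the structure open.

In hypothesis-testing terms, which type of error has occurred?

'Keeping the structure open' corresponds to failing to reject H₀.
H₀ was not rejected but H₀ is false — a Type II error (false negative).

Type II error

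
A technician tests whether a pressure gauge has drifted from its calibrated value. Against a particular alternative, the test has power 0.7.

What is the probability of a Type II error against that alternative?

Power = 1 − β, so β = 1 − 0.7 = 0.3.

0.3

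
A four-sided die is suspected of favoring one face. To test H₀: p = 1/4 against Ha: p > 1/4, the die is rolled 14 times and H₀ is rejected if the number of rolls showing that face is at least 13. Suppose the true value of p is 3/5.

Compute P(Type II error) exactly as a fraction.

β = P(fail to reject H₀ | Ha true) = P(S ≤ 12 | p = 3/5), S ~ Binomial(14, 3/5).
Adding the binomial probabilities P(S=0)+…+P(S=12) at p = 3/5 gives 6054091612/6103515625.

6054091612/6103515625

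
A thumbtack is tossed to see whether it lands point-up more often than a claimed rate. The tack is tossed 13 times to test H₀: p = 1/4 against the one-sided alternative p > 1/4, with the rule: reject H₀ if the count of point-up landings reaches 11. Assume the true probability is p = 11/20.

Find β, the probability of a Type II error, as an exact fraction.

Under the alternative p = 11/20, X ~ Binomial(13, 11/20); β is the probability the test does not reject, P(X < 11).
Summing C(13,j)·(11/20)^j·(9/20)^{13-j} for j = 0..10 gives 39857841016429707/40960000000000000.

39857841016429707/40960000000000000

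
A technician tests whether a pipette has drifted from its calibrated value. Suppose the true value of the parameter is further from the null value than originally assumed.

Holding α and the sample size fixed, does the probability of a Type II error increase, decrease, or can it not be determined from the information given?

A bigger departure from H₀ is easier for the test to detect, so it fails to reject less often.

It decreases.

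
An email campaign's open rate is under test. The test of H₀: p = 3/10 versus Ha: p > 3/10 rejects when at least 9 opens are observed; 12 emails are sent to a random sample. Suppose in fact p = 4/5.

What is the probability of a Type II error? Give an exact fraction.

A Type II error is failing to reject when Ha holds: with p = 4/5, β = P(Y ≤ 8).
Adding the binomial probabilities P(Y=0)+…+P(Y=8) at p = 4/5 gives 10030813/48828125.

10030813/48828125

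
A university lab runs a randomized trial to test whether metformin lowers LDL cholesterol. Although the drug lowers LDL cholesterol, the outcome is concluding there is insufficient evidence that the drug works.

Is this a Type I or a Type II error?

The null hypothesis here is that the drug has no effect on LDL cholesterol.
'Concluding there is insufficient evidence that the drug works' corresponds to failing to reject H₀.
H₀ was not rejected but H₀ is false — a Type II error (false negative).

Type II error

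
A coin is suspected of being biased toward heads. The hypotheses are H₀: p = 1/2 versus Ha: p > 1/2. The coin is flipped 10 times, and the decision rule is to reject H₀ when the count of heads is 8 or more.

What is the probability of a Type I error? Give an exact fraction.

The Type I error probability is α = P(X ≥ 8) computed under H₀, where X ~ Binomial(10, 1/2).
Summing the upper tail: (45 + 10 + 1) / 2^10 = 56/1024 = 7/128.

7/128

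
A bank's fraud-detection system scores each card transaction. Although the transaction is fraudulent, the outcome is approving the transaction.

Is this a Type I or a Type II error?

The null hypothesis here is that the transaction is legitimate.
'Approving the transaction' corresponds to failing to reject H₀.
H₀ was not rejected but H₀ is false — a Type II error (false negative).

Type II error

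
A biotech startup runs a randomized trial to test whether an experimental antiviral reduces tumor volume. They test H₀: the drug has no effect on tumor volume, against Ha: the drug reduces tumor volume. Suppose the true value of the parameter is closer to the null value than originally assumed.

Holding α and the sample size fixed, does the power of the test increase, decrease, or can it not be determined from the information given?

A smaller departure from H₀ means the test statistic under Ha is distributed closer to where it would be under H₀; rejection becomes less likely.
Since power = 1 − β and β increases, power decreases.

It decreases.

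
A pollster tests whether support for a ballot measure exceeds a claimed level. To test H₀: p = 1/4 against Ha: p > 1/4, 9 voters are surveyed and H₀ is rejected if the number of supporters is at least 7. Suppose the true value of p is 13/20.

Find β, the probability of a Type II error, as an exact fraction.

5301813769/8000000000

β = P(fail to reject H₀ | Ha true) = P(Y ≤ 6 | p = 13/20), Y ~ Binomial(9, 13/20).
Summing C(9,j)·(13/20)^j·(7/20)^{9-j} for j = 0..6 gives 5301813769/8000000000.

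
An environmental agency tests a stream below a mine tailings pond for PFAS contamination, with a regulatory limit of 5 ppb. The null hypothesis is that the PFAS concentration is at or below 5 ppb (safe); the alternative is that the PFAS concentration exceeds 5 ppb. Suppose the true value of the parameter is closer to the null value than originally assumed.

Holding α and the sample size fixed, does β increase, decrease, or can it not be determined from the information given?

A smaller departure from H₀ means the test statistic under Ha is distributed closer to where it would be under H₀; rejection becomes less likely.

It increases.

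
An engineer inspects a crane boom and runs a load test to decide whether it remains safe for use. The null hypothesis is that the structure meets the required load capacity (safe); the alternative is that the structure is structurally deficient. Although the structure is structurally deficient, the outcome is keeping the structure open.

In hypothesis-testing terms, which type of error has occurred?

'Keeping the structure open' corresponds to failing to reject H₀.
H₀ was not rejected but H₀ is false — a Type II error (false negative).

Type II error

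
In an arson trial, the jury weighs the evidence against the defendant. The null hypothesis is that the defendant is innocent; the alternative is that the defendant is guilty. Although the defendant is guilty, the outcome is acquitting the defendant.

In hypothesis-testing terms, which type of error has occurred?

'Acquitting the defendant' corresponds to failing to reject H₀.
H₀ was not rejected but H₀ is false — a Type II error (false negative).

Type II error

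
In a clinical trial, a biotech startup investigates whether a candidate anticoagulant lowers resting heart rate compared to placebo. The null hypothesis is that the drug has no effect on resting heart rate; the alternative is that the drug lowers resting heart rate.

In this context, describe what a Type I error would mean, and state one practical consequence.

A Type I error would mean concluding that the drug lowers resting heart rate when in fact the drug has no effect on resting heart rate. Consequence: patients are switched from working treatments to one that does nothing.

A Type I error is rejecting H₀ when H₀ is true.
Here that means concluding that the drug is effective when actually the drug has no effect on resting heart rate.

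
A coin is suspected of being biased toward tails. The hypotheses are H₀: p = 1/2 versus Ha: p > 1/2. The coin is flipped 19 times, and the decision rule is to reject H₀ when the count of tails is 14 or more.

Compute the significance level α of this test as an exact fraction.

Under H₀, X ~ Binomial(19, 1/2), and α = P(X ≥ 14).
P(X ≥ 14) = [C(19,14) + C(19,15) + C(19,16) + C(19,17) + C(19,18) + C(19,19)] / 2^19 = (11628 + 3876 + 969 + 171 + 19 + 1) / 524288 = 16664/524288 = 2083/65536.

2083/65536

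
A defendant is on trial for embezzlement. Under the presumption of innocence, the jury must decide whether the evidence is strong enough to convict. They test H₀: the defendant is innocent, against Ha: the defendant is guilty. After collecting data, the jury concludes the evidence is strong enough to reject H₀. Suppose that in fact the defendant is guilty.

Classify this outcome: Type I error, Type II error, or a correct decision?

The test rejected a false H₀ — the decision matches the true state.

Neither — the decision is correct.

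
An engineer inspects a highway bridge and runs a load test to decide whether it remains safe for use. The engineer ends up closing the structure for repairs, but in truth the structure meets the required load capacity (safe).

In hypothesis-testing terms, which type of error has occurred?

The null hypothesis here is that the structure meets the required load capacity (safe).
'Closing the structure for repairs' corresponds to rejecting H₀.
H₀ was rejected but H₀ is true — a Type I error (false positive).

Type I error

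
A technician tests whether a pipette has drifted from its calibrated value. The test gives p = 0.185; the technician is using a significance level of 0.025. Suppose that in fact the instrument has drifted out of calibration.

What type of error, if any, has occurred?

The conventional null hypothesis is that the instrument is correctly calibrated.
Since p = 0.185 ≥ α = 0.025, H₀ is not rejected.
H₀ is false (actually the instrument has drifted out of calibration).
Failing to reject a false H₀ is a Type II error.

Type II error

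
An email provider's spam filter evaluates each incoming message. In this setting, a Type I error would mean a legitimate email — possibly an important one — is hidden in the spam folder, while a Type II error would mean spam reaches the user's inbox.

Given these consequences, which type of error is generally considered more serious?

The Type I consequence (a legitimate email — possibly an important one — is hidden in the spam folder) is more severe than the Type II consequence (spam reaches the user's inbox).

Type I error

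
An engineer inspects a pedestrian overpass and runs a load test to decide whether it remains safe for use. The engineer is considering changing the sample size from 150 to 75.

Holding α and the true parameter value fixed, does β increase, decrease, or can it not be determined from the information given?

It increases.

Reducing n widens both sampling distributions, so the test has less ability to distinguish Ha from H₀.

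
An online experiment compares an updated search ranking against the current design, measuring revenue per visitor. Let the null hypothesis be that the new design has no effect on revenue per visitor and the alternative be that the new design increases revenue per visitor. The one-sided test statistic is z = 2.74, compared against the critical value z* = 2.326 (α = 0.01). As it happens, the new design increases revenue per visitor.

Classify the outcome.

Since z = 2.74 > z* = 2.326, H₀ is rejected.
H₀ is false (actually the new design increases revenue per visitor).
The decision matches the true state — no error.

No error (correct decision).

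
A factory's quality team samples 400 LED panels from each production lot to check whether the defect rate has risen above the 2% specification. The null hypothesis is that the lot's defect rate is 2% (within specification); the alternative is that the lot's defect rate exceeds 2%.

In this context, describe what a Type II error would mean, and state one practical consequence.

A Type II error would mean concluding that the lot's defect rate is 2% (within specification) (or at least failing to establish that the lot's defect rate exceeds 2%) when in fact the lot's defect rate exceeds 2%. Consequence: a defective lot is shipped to customers.

A Type II error is failing to reject H₀ when H₀ is false.
Here that means accepting the lot and shipping it when actually the lot's defect rate exceeds 2%.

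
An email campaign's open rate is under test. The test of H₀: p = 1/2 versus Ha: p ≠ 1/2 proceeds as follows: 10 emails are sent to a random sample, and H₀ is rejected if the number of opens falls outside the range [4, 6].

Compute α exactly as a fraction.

Under H₀, K ~ Binomial(10, 1/2); α is the probability of landing in either tail, P(K ≤ 3) + P(K ≥ 7).
By symmetry, α = 2·P(K ≤ 3) = 2·(1 + 10 + 45 + 120)/1024 = 352/1024 = 11/32.

11/32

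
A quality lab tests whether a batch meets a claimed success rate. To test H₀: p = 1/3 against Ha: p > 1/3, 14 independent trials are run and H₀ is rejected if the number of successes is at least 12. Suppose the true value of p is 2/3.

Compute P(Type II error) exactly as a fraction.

Under the alternative p = 2/3, S ~ Binomial(14, 2/3); β is the probability the test does not reject, P(S < 12).
Equivalently, β = 1 − P(S ≥ 12) = 1426387/1594323.

1426387/1594323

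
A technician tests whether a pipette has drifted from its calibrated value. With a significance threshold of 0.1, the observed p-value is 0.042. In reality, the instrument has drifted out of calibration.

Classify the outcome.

Neither — the decision is correct.

The conventional null hypothesis is that the instrument is correctly calibrated.
Since p = 0.042 < α = 0.1, H₀ is rejected.
H₀ is false (actually the instrument has drifted out of calibration).
The decision matches the true state — no error.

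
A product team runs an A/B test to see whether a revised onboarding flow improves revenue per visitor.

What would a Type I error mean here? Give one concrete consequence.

With the conventional null hypothesis that the new design has no effect on revenue per visitor:
A Type I error is rejecting H₀ when H₀ is true.
Here that means shipping the new feature to all users when actually the new design has no effect on revenue per visitor.

A Type I error would mean concluding that the new design increases revenue per visitor when in fact the new design has no effect on revenue per visitor. Consequence: engineering effort is spent shipping a change that doesn't actually help.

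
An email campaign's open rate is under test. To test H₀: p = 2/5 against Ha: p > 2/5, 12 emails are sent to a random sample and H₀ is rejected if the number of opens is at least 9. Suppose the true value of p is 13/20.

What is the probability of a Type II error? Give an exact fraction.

β = P(fail to reject H₀ | Ha true) = P(Y ≤ 8 | p = 13/20), Y ~ Binomial(12, 13/20).
Summing C(12,j)·(13/20)^j·(7/20)^{12-j} for j = 0..8 gives 535222111290433/819200000000000.

535222111290433/819200000000000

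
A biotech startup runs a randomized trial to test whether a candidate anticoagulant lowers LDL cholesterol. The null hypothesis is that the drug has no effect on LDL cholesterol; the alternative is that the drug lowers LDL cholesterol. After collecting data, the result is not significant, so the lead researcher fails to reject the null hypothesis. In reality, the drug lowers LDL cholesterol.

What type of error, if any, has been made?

H₀ was not rejected, but H₀ is actually false.
Failing to reject a false null hypothesis is a Type II error (false negative).

Type II error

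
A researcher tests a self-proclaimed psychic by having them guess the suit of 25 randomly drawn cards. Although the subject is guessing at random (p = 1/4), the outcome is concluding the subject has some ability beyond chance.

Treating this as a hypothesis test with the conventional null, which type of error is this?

The null hypothesis here is that the subject is guessing at random (p = 1/4).
'Concluding the subject has some ability beyond chance' corresponds to rejecting H₀.
H₀ was rejected but H₀ is true — a Type I error (false positive).

Type I error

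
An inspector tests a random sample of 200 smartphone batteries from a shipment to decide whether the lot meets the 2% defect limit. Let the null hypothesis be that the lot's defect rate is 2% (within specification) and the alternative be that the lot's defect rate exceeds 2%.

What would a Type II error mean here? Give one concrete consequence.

A Type II error would mean concluding that the lot's defect rate is 2% (within specification) (or at least failing to establish that the lot's defect rate exceeds 2%) when in fact the lot's defect rate exceeds 2%. Consequence: a defective lot is shipped to customers.

A Type II error is failing to reject H₀ when H₀ is false.
Here that means accepting the lot and shipping it when actually the lot's defect rate exceeds 2%.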